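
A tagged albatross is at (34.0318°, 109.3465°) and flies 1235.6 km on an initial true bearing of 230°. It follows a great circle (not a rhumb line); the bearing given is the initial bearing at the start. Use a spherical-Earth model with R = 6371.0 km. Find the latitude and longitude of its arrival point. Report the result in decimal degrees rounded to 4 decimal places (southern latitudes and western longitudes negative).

The arc subtends δ = 1235.6/6371 = 0.193941 rad at the centre.
Start latitude φ₁ = 0.593967 rad; initial bearing θ = 4.014257 rad.
Destination latitude: φ₂ = arcsin( sin φ₁ cos δ + cos φ₁ sin δ cos θ ) = arcsin(0.446495) = 26.5191°.
Then Δλ = atan2(-0.122352, 0.731370) = -0.165756 rad, from sin θ sin δ cos φ₁ over cos δ − sin φ₁ sin φ₂.
Hence λ₂ = 109.3465° + -9.4971° = 99.8494°.

latitude 26.5191°, longitude 99.8494°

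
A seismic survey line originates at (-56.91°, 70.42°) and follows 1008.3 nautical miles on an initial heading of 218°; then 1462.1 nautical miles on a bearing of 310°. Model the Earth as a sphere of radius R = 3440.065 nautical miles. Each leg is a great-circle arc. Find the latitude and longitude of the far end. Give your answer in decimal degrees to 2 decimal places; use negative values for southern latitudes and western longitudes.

latitude -48.09°, longitude 14.01°

Apply the spherical direct solution leg by leg, carrying full precision between legs.
Leg 1: from (-56.91°, 70.42°), δ = 1008.3/3440.065 = 0.293105 rad, θ = 218° → φ = -67.88°, λ = 42.23°.
Leg 2: from (-67.88°, 42.23°), δ = 1462.1/3440.065 = 0.425021 rad, θ = 310° → φ = -48.09°, λ = 14.01°.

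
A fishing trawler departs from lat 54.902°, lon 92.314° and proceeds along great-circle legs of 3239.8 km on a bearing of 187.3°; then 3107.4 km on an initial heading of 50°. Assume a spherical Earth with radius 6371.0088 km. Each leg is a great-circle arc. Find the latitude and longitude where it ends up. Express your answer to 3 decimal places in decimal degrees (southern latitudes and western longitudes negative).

Apply the spherical direct solution leg by leg, carrying full precision between legs.
Leg 1: from (54.902°, 92.314°), δ = 3239.8/6371.0088 = 0.508522 rad, θ = 187.3° → φ = 25.910°, λ = 88.370°.
Leg 2: from (25.910°, 88.370°), δ = 3107.4/6371.0088 = 0.487741 rad, θ = 50° → φ = 41.069°, λ = 116.805°.

latitude 41.069°, longitude 116.805°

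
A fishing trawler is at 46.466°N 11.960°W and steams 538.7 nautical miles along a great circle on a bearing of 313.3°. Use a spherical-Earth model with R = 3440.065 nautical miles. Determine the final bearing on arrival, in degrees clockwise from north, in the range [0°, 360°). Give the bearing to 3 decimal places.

Angular distance δ = d/R = 538.7 / 3440.065 = 0.156596 rad.
Start latitude φ₁ = 0.810985 rad; initial bearing θ = 5.468117 rad.
Applying the spherical law of cosines for sides, sin φ₂ = sin φ₁ cos δ + cos φ₁ sin δ cos θ = 0.789766, so φ₂ = 52.164°.
Δλ = atan2( sin θ sin δ cos φ₁ , cos δ − sin φ₁ sin φ₂ ) = atan2(-0.078178, 0.415211) = -0.186106 rad = -10.663°.
λ₂ = -11.960° + -10.663° = -22.623°.
The forward bearing on arrival equals the back-azimuth from the destination plus 180°.
Back-azimuth from P₂ (52.164°, -22.623°) to P₁ (46.466°, -11.960°), with Δλ' = λ₁ − λ₂ = 10.663°: atan2( sin Δλ' cos φ₁ , cos φ₂ sin φ₁ − sin φ₂ cos φ₁ cos Δλ' ) = 125.194°.
Final bearing = (125.194° + 180°) mod 360° = 305.194°.

final bearing 305.194°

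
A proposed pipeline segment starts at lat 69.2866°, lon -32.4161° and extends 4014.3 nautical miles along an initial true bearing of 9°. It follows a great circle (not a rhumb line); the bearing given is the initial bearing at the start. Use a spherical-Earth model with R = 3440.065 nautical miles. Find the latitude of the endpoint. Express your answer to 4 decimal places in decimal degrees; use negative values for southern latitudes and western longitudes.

Angular distance δ = d/R = 4014.3 / 3440.065 = 1.166926 rad.
With φ₁ = 69.2866° = 1.209279 rad and θ = 9° = 0.157080 rad:
Applying the spherical law of cosines for sides, sin φ₂ = sin φ₁ cos δ + cos φ₁ sin δ cos θ = 0.688812, so φ₂ = 43.5362°.
Then Δλ = atan2(0.050878, -0.251308) = 2.941838 rad, from sin θ sin δ cos φ₁ over cos δ − sin φ₁ sin φ₂.
λ₂ = -32.4161° + 168.5549° = 136.1388°.

latitude 43.5362°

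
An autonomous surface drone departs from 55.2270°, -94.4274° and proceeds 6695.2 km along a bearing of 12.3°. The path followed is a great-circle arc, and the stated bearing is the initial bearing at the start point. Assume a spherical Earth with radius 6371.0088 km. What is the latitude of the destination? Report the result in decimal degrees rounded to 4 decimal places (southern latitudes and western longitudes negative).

latitude 63.0860°

δ = 6695.2/6371.0088 = 1.050885 rad (60.2113°).
With φ₁ = 55.2270° = 0.963893 rad and θ = 12.3° = 0.214675 rad:
sin φ₂ = sin φ₁ cos δ + cos φ₁ sin δ cos θ = (0.821418)(0.496803) + (0.570327)(0.867863)(0.977046) = 0.891687
φ₂ = asin(0.891687) = 1.101058 rad = 63.0860°.
Then Δλ = atan2(0.105443, -0.235645) = 2.720849 rad, from sin θ sin δ cos φ₁ over cos δ − sin φ₁ sin φ₂.
Hence λ₂ = -94.4274° + 155.8932° = 61.4658°.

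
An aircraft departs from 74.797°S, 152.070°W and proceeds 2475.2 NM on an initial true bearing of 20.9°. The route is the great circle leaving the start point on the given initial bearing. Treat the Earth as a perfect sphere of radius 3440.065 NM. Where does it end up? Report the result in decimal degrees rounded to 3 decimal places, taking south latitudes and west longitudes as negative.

The arc subtends δ = 2475.2/3440.065 = 0.719521 rad at the centre.
Start latitude φ₁ = -1.305454 rad; initial bearing θ = 0.364774 rad.
Applying the spherical law of cosines for sides, sin φ₂ = sin φ₁ cos δ + cos φ₁ sin δ cos θ = -0.564348, so φ₂ = -34.357°.
For the longitude increment, Δλ = atan2( sin θ sin δ cos φ₁, cos δ − sin φ₁ sin φ₂ ) = atan2(0.061652, 0.207524) = 16.546°.
Hence λ₂ = -152.070° + 16.546° = -135.524°.

latitude -34.357°, longitude -135.524°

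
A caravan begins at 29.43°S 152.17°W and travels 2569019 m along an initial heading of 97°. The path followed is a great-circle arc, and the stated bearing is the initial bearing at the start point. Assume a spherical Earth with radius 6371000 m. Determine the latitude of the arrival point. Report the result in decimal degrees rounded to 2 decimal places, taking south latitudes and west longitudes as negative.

latitude -29.58°

Angular distance δ = d/R = 2569019 / 6371000 = 0.403236 rad.
Converting: φ₁ = -0.513650 rad, θ = 1.692969 rad.
Applying the spherical law of cosines for sides, sin φ₂ = sin φ₁ cos δ + cos φ₁ sin δ cos θ = -0.493601, so φ₂ = -29.58°.
For the longitude increment, Δλ = atan2( sin θ sin δ cos φ₁, cos δ − sin φ₁ sin φ₂ ) = atan2(0.339214, 0.677260) = 26.60°.
λ₂ = -152.17° + 26.60° = -125.57°.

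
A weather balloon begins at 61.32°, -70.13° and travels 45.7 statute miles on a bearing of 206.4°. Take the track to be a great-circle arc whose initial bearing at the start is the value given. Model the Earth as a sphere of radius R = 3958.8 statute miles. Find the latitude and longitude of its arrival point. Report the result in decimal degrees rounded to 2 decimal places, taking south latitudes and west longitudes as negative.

Angular distance δ = d/R = 45.7 / 3958.8 = 0.011544 rad.
Converting: φ₁ = 1.070236 rad, θ = 3.602360 rad.
sin φ₂ = sin φ₁ cos δ + cos φ₁ sin δ cos θ = (0.877314)(0.999933) + (0.479917)(0.011544)(-0.895712) = 0.872293
φ₂ = asin(0.872293) = 1.059872 rad = 60.73°.
Δλ = atan2( sin θ sin δ cos φ₁ , cos δ − sin φ₁ sin φ₂ ) = atan2(-0.002463, 0.234659) = -0.010497 rad = -0.60°.
λ₂ = -70.13° + -0.60° = -70.73°.

latitude 60.73°, longitude -70.73°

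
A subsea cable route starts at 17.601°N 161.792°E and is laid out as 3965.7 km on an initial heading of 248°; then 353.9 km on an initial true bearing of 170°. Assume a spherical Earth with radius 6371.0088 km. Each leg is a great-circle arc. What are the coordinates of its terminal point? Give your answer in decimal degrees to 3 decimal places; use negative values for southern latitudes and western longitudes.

Apply the spherical direct solution leg by leg, carrying full precision between legs.
Leg 1: from (17.601°, 161.792°), δ = 3965.7/6371.0088 = 0.622460 rad, θ = 248° → φ = 2.148°, λ = 129.043°.
Leg 2: from (2.148°, 129.043°), δ = 353.9/6371.0088 = 0.055549 rad, θ = 170° → φ = -0.986°, λ = 129.595°.

latitude -0.986°, longitude 129.595°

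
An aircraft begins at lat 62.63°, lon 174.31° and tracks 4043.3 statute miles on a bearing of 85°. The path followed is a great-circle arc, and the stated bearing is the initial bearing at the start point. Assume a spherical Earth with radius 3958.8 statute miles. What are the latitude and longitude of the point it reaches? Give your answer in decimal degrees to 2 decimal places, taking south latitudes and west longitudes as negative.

Angular distance δ = d/R = 4043.3 / 3958.8 = 1.021345 rad.
With φ₁ = 62.63° = 1.093100 rad and θ = 85° = 1.483530 rad:
Destination latitude: φ₂ = arcsin( sin φ₁ cos δ + cos φ₁ sin δ cos θ ) = arcsin(0.497931) = 29.86°.
For the longitude increment, Δλ = atan2( sin θ sin δ cos φ₁, cos δ − sin φ₁ sin φ₂ ) = atan2(0.390575, 0.080029) = 78.42°.
λ₂ = 174.31° + 78.42° = 252.73°, normalized to (−180°, 180°] → -107.27°.

latitude 29.86°, longitude -107.27°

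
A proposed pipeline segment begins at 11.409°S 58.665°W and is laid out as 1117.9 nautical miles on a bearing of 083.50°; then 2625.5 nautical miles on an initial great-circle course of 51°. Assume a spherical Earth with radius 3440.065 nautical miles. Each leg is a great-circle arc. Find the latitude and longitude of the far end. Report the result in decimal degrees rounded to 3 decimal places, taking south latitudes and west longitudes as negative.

latitude 18.669°, longitude -5.401°

Apply the spherical direct solution leg by leg, carrying full precision between legs.
Leg 1: from (-11.409°, -58.665°), δ = 1117.9/3440.065 = 0.324965 rad, θ = 83.5° → φ = -8.745°, λ = -39.944°.
Leg 2: from (-8.745°, -39.944°), δ = 2625.5/3440.065 = 0.763212 rad, θ = 51° → φ = 18.669°, λ = -5.401°.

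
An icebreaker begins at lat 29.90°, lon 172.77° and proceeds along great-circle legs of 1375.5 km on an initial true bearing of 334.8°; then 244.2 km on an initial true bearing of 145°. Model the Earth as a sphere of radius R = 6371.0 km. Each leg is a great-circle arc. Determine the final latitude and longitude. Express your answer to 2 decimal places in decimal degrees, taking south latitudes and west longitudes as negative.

latitude 39.11°, longitude 167.46°

Apply the spherical direct solution leg by leg, carrying full precision between legs.
Leg 1: from (29.90°, 172.77°), δ = 1375.5/6371 = 0.215900 rad, θ = 334.8° → φ = 40.92°, λ = 165.84°.
Leg 2: from (40.92°, 165.84°), δ = 244.2/6371 = 0.038330 rad, θ = 145° → φ = 39.11°, λ = 167.46°.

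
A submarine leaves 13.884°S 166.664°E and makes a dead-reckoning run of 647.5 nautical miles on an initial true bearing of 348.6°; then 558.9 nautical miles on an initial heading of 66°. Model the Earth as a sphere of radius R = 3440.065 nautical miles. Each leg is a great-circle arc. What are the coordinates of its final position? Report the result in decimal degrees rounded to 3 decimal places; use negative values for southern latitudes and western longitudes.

Apply the spherical direct solution leg by leg, carrying full precision between legs.
Leg 1: from (-13.884°, 166.664°), δ = 647.5/3440.065 = 0.188223 rad, θ = 348.6° → φ = -3.305°, λ = 164.541°.
Leg 2: from (-3.305°, 164.541°), δ = 558.9/3440.065 = 0.162468 rad, θ = 66° → φ = 0.503°, λ = 173.039°.

latitude 0.503°, longitude 173.039°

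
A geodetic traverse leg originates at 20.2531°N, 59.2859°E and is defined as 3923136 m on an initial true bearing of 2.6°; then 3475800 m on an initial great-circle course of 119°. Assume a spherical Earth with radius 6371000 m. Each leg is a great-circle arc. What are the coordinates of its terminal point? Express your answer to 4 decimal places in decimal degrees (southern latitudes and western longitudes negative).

latitude 34.1761°, longitude 95.2049°

Apply the spherical direct solution leg by leg, carrying full precision between legs.
Leg 1: from (20.2531°, 59.2859°), δ = 3923136/6371000 = 0.615780 rad, θ = 2.6° → φ = 55.4783°, λ = 61.9358°.
Leg 2: from (55.4783°, 61.9358°), δ = 3475800/6371000 = 0.545566 rad, θ = 119° → φ = 34.1761°, λ = 95.2049°.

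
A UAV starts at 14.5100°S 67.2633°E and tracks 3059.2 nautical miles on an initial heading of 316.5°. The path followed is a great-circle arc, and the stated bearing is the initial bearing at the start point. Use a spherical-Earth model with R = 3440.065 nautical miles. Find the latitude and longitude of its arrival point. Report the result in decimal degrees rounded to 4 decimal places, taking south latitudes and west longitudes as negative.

latitude 22.8012°, longitude 31.8192°

Angular distance δ = d/R = 3059.2 / 3440.065 = 0.889286 rad.
With φ₁ = -14.5100° = -0.253247 rad and θ = 316.5° = 5.523967 rad:
Destination latitude: φ₂ = arcsin( sin φ₁ cos δ + cos φ₁ sin δ cos θ ) = arcsin(0.387536) = 22.8012°.
Then Δλ = atan2(-0.517540, 0.727064) = -0.618616 rad, from sin θ sin δ cos φ₁ over cos δ − sin φ₁ sin φ₂.
Hence λ₂ = 67.2633° + -35.4441° = 31.8192°.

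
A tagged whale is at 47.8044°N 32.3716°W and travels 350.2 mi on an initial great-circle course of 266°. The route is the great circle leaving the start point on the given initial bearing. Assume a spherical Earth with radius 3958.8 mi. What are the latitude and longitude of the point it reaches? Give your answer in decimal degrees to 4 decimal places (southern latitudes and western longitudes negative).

latitude 47.2076°, longitude -39.8255°

Central angle δ = d/R = 0.088461 rad.
Converting: φ₁ = 0.834344 rad, θ = 4.642576 rad.
Applying the spherical law of cosines for sides, sin φ₂ = sin φ₁ cos δ + cos φ₁ sin δ cos θ = 0.733820, so φ₂ = 47.2076°.
Then Δλ = atan2(-0.059194, 0.452435) = -0.130096 rad, from sin θ sin δ cos φ₁ over cos δ − sin φ₁ sin φ₂.
λ₂ = λ₁ + Δλ = -39.8255°.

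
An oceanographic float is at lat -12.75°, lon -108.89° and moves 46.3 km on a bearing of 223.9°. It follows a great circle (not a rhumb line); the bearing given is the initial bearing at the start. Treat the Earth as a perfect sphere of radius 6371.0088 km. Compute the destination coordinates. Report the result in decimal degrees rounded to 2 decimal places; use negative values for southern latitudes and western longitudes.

The arc subtends δ = 46.3/6371.0088 = 0.007267 rad at the centre.
Start latitude φ₁ = -0.222529 rad; initial bearing θ = 3.907792 rad.
sin φ₂ = sin φ₁ cos δ + cos φ₁ sin δ cos θ = (-0.220697)(0.999974) + (0.975342)(0.007267)(-0.720551) = -0.225799
φ₂ = asin(-0.225799) = -0.227763 rad = -13.05°.
Then Δλ = atan2(-0.004915, 0.950140) = -0.005173 rad, from sin θ sin δ cos φ₁ over cos δ − sin φ₁ sin φ₂.
Hence λ₂ = -108.89° + -0.30° = -109.19°.

latitude -13.05°, longitude -109.19°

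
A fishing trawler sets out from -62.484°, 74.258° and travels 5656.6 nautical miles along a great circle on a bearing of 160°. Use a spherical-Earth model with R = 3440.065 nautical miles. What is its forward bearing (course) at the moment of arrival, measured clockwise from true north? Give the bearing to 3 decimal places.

δ = 5656.6/3440.065 = 1.644329 rad (94.2131°).
Converting: φ₁ = -1.090552 rad, θ = 2.792527 rad.
sin φ₂ = sin φ₁ cos δ + cos φ₁ sin δ cos θ = (-0.886882)(-0.073467) + (0.461996)(0.997298)(-0.939693) = -0.367805
φ₂ = asin(-0.367805) = -0.376647 rad = -21.580°.
For the longitude increment, Δλ = atan2( sin θ sin δ cos φ₁, cos δ − sin φ₁ sin φ₂ ) = atan2(0.157585, -0.399666) = 158.481°.
λ₂ = 74.258° + 158.481° = 232.739°, normalized to (−180°, 180°] → -127.261°.
The forward bearing on arrival equals the back-azimuth from the destination plus 180°.
Back-azimuth from P₂ (-21.580°, -127.261°) to P₁ (-62.484°, 74.258°), with Δλ' = λ₁ − λ₂ = 201.519°: atan2( sin Δλ' cos φ₁ , cos φ₂ sin φ₁ − sin φ₂ cos φ₁ cos Δλ' ) = 189.783°.
Final bearing = (189.783° + 180°) mod 360° = 9.783°.

final bearing 9.783°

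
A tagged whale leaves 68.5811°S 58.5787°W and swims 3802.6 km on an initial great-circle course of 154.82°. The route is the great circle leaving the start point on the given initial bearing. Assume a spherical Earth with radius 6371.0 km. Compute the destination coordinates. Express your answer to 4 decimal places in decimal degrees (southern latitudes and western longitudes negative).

latitude -72.8873°, longitude 67.0633°

Central angle δ = d/R = 0.596861 rad.
Converting: φ₁ = -1.196966 rad, θ = 2.702119 rad.
Destination latitude: φ₂ = arcsin( sin φ₁ cos δ + cos φ₁ sin δ cos θ ) = arcsin(-0.955728) = -72.8873°.
Then Δλ = atan2(0.087327, -0.062617) = 2.192866 rad, from sin θ sin δ cos φ₁ over cos δ − sin φ₁ sin φ₂.
λ₂ = -58.5787° + 125.6420° = 67.0633°.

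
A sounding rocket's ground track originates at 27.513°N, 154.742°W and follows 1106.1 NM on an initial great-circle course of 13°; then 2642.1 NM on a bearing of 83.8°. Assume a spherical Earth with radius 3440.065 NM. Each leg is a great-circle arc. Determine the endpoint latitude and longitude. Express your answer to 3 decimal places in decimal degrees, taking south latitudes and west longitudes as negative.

latitude 34.361°, longitude -92.147°

Apply the spherical direct solution leg by leg, carrying full precision between legs.
Leg 1: from (27.513°, -154.742°), δ = 1106.1/3440.065 = 0.321535 rad, θ = 13° → φ = 45.347°, λ = -148.937°.
Leg 2: from (45.347°, -148.937°), δ = 2642.1/3440.065 = 0.768038 rad, θ = 83.8° → φ = 34.361°, λ = -92.147°.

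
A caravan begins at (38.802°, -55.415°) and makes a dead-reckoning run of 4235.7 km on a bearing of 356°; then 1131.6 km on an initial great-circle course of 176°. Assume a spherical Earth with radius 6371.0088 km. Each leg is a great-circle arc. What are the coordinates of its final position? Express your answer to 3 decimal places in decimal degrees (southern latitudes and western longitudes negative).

Apply the spherical direct solution leg by leg, carrying full precision between legs.
Leg 1: from (38.802°, -55.415°), δ = 4235.7/6371.0088 = 0.664840 rad, θ = 356° → φ = 76.602°, λ = -66.118°.
Leg 2: from (76.602°, -66.118°), δ = 1131.6/6371.0088 = 0.177617 rad, θ = 176° → φ = 66.439°, λ = -64.351°.

latitude 66.439°, longitude -64.351°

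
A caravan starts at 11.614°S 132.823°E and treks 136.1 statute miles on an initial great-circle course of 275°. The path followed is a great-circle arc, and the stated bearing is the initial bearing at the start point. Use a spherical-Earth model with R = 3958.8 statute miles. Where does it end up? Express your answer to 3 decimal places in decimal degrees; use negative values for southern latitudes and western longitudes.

Central angle δ = d/R = 0.034379 rad.
With φ₁ = -11.614° = -0.202703 rad and θ = 275° = 4.799655 rad:
sin φ₂ = sin φ₁ cos δ + cos φ₁ sin δ cos θ = (-0.201317)(0.999409) + (0.979526)(0.034372)(0.087156) = -0.198264
φ₂ = asin(-0.198264) = -0.199586 rad = -11.435°.
Δλ = atan2( sin θ sin δ cos φ₁ , cos δ − sin φ₁ sin φ₂ ) = atan2(-0.033540, 0.959495) = -0.034942 rad = -2.002°.
λ₂ = λ₁ + Δλ = 130.821°.

latitude -11.435°, longitude 130.821°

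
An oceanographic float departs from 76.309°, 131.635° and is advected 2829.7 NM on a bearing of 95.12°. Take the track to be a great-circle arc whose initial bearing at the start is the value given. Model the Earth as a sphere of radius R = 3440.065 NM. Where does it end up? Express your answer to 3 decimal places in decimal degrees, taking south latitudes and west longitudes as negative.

latitude 40.205°, longitude -155.465°

Central angle δ = d/R = 0.822572 rad.
Start latitude φ₁ = 1.331843 rad; initial bearing θ = 1.660157 rad.
Destination latitude: φ₂ = arcsin( sin φ₁ cos δ + cos φ₁ sin δ cos θ ) = arcsin(0.645527) = 40.205°.
For the longitude increment, Δλ = atan2( sin θ sin δ cos φ₁, cos δ − sin φ₁ sin φ₂ ) = atan2(0.172774, 0.053153) = 72.900°.
λ₂ = 131.635° + 72.900° = 204.535°, normalized to (−180°, 180°] → -155.465°.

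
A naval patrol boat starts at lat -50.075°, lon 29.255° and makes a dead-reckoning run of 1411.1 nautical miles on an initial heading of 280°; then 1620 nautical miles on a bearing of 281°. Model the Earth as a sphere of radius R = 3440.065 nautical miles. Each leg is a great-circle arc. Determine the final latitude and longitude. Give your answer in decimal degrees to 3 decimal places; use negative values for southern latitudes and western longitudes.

Apply the spherical direct solution leg by leg, carrying full precision between legs.
Leg 1: from (-50.075°, 29.255°), δ = 1411.1/3440.065 = 0.410196 rad, θ = 280° → φ = -41.210°, λ = -2.214°.
Leg 2: from (-41.210°, -2.214°), δ = 1620/3440.065 = 0.470921 rad, θ = 281° → φ = -31.465°, λ = -33.691°.

latitude -31.465°, longitude -33.691°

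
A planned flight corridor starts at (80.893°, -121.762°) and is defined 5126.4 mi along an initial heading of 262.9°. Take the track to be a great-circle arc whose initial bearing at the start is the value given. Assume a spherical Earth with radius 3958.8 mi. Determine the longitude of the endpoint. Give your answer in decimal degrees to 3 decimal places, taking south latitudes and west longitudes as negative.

Central angle δ = d/R = 1.294938 rad.
Start latitude φ₁ = 1.411849 rad; initial bearing θ = 4.588471 rad.
Applying the spherical law of cosines for sides, sin φ₂ = sin φ₁ cos δ + cos φ₁ sin δ cos θ = 0.250116, so φ₂ = 14.484°.
Δλ = atan2( sin θ sin δ cos φ₁ , cos δ − sin φ₁ sin φ₂ ) = atan2(-0.151127, 0.025410) = -1.404217 rad = -80.456°.
λ₂ = -121.762° + -80.456° = -202.218°, normalized to (−180°, 180°] → 157.782°.

longitude 157.782°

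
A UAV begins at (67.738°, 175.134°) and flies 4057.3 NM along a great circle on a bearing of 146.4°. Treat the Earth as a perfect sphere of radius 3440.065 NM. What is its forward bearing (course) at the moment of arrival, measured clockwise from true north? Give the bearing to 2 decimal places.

final bearing 167.88°

The arc subtends δ = 4057.3/3440.065 = 1.179425 rad at the centre.
Converting: φ₁ = 1.182251 rad, θ = 2.555162 rad.
sin φ₂ = sin φ₁ cos δ + cos φ₁ sin δ cos θ = (0.925461)(0.381456) + (0.378842)(0.924387)(-0.832921) = 0.061336
φ₂ = asin(0.061336) = 0.061375 rad = 3.517°.
Then Δλ = atan2(0.193796, 0.324692) = 0.538109 rad, from sin θ sin δ cos φ₁ over cos δ − sin φ₁ sin φ₂.
λ₂ = 175.134° + 30.831° = 205.965°, normalized to (−180°, 180°] → -154.035°.
The forward bearing on arrival equals the back-azimuth from the destination plus 180°.
Back-azimuth from P₂ (3.52°, -154.03°) to P₁ (67.74°, 175.13°), with Δλ' = λ₁ − λ₂ = 329.17°: atan2( sin Δλ' cos φ₁ , cos φ₂ sin φ₁ − sin φ₂ cos φ₁ cos Δλ' ) = 347.88°.
Final bearing = (347.88° + 180°) mod 360° = 167.88°.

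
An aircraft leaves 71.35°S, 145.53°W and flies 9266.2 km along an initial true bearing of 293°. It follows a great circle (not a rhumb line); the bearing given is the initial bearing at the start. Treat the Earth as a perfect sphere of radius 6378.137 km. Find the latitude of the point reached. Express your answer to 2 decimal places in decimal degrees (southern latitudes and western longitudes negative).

δ = 9266.2/6378.137 = 1.452807 rad (83.2397°).
With φ₁ = -71.35° = -1.245292 rad and θ = 293° = 5.113815 rad:
Destination latitude: φ₂ = arcsin( sin φ₁ cos δ + cos φ₁ sin δ cos θ ) = arcsin(0.012547) = 0.72°.
Δλ = atan2( sin θ sin δ cos φ₁ , cos δ − sin φ₁ sin φ₂ ) = atan2(-0.292318, 0.129604) = -1.153472 rad = -66.09°.
λ₂ = -145.53° + -66.09° = -211.62°, normalized to (−180°, 180°] → 148.38°.

latitude 0.72°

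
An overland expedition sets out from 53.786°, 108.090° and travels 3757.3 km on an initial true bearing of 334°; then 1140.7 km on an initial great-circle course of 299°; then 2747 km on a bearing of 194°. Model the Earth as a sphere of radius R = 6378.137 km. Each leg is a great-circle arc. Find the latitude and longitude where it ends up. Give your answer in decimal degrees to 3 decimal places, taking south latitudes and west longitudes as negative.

Apply the spherical direct solution leg by leg, carrying full precision between legs.
Leg 1: from (53.786°, 108.090°), δ = 3757.3/6378.137 = 0.589091 rad, θ = 334° → φ = 74.985°, λ = 38.021°.
Leg 2: from (74.985°, 38.021°), δ = 1140.7/6378.137 = 0.178845 rad, θ = 299° → φ = 76.605°, λ = -4.170°.
Leg 3: from (76.605°, -4.170°), δ = 2747/6378.137 = 0.430690 rad, θ = 194° → φ = 52.196°, λ = -13.654°.

latitude 52.196°, longitude -13.654°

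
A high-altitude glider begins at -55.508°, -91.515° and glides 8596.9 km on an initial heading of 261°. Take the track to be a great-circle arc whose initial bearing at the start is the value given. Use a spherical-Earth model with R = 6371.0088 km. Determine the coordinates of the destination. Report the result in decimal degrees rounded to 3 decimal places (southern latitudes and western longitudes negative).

The arc subtends δ = 8596.9/6371.0088 = 1.349378 rad at the centre.
Converting: φ₁ = -0.968797 rad, θ = 4.555309 rad.
Destination latitude: φ₂ = arcsin( sin φ₁ cos δ + cos φ₁ sin δ cos θ ) = arcsin(-0.267431) = -15.511°.
Then Δλ = atan2(-0.545665, -0.000805) = -1.572271 rad, from sin θ sin δ cos φ₁ over cos δ − sin φ₁ sin φ₂.
λ₂ = -91.515° + -90.085° = -181.600°, normalized to (−180°, 180°] → 178.400°.

latitude -15.511°, longitude 178.400°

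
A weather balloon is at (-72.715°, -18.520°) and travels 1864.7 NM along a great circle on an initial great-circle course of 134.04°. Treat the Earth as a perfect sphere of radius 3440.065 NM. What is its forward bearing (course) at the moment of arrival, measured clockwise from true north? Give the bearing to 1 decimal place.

Angular distance δ = d/R = 1864.7 / 3440.065 = 0.542054 rad.
With φ₁ = -72.715° = -1.269116 rad and θ = 134.04° = 2.339439 rad:
Destination latitude: φ₂ = arcsin( sin φ₁ cos δ + cos φ₁ sin δ cos θ ) = arcsin(-0.924522) = -67.596°.
Δλ = atan2( sin θ sin δ cos φ₁ , cos δ − sin φ₁ sin φ₂ ) = atan2(0.110190, -0.026118) = 1.803527 rad = 103.335°.
λ₂ = -18.520° + 103.335° = 84.815°.
The forward bearing on arrival equals the back-azimuth from the destination plus 180°.
Back-azimuth from P₂ (-67.6°, 84.8°) to P₁ (-72.7°, -18.5°), with Δλ' = λ₁ − λ₂ = -103.3°: atan2( sin Δλ' cos φ₁ , cos φ₂ sin φ₁ − sin φ₂ cos φ₁ cos Δλ' ) = 214.1°.
Final bearing = (214.1° + 180°) mod 360° = 34.1°.

final bearing 34.1°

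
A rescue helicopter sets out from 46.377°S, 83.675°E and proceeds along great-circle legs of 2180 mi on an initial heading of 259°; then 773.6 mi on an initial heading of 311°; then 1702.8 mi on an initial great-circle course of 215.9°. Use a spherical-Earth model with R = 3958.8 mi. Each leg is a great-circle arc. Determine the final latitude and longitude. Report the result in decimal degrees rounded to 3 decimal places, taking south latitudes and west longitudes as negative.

Apply the spherical direct solution leg by leg, carrying full precision between legs.
Leg 1: from (-46.377°, 83.675°), δ = 2180/3958.8 = 0.550672 rad, θ = 259° → φ = -43.296°, λ = 38.786°.
Leg 2: from (-43.296°, 38.786°), δ = 773.6/3958.8 = 0.195413 rad, θ = 311° → φ = -35.450°, λ = 28.423°.
Leg 3: from (-35.450°, 28.423°), δ = 1702.8/3958.8 = 0.430130 rad, θ = 215.9° → φ = -53.353°, λ = 4.240°.

latitude -53.353°, longitude 4.240°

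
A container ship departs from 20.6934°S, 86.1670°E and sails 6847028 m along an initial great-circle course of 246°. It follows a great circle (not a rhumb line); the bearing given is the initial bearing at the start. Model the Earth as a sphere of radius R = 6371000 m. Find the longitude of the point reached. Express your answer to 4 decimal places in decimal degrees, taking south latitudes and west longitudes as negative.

longitude 17.8146°

The arc subtends δ = 6847028/6371000 = 1.074718 rad at the centre.
With φ₁ = -20.6934° = -0.361168 rad and θ = 246° = 4.293510 rad:
Destination latitude: φ₂ = arcsin( sin φ₁ cos δ + cos φ₁ sin δ cos θ ) = arcsin(-0.502825) = -30.1871°.
Then Δλ = atan2(-0.751590, 0.298298) = -1.192974 rad, from sin θ sin δ cos φ₁ over cos δ − sin φ₁ sin φ₂.
λ₂ = 86.1670° + -68.3524° = 17.8146°.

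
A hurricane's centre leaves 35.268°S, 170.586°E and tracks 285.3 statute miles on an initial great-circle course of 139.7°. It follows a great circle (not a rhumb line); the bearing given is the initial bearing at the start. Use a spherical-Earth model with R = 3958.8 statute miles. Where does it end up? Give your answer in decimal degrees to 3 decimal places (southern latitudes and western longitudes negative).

latitude -38.370°, longitude 173.991°

Angular distance δ = d/R = 285.3 / 3958.8 = 0.072067 rad.
With φ₁ = -35.268° = -0.615543 rad and θ = 139.7° = 2.438225 rad:
Destination latitude: φ₂ = arcsin( sin φ₁ cos δ + cos φ₁ sin δ cos θ ) = arcsin(-0.620740) = -38.370°.
Δλ = atan2( sin θ sin δ cos φ₁ , cos δ − sin φ₁ sin φ₂ ) = atan2(0.038024, 0.638988) = 0.059437 rad = 3.405°.
λ₂ = λ₁ + Δλ = 173.991°.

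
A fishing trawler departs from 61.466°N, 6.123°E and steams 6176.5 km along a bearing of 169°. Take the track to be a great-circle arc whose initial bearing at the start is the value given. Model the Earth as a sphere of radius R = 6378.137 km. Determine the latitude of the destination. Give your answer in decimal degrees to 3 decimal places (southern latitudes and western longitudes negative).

latitude 6.398°

The arc subtends δ = 6176.5/6378.137 = 0.968386 rad at the centre.
Converting: φ₁ = 1.072784 rad, θ = 2.949606 rad.
Destination latitude: φ₂ = arcsin( sin φ₁ cos δ + cos φ₁ sin δ cos θ ) = arcsin(0.111440) = 6.398°.
Then Δλ = atan2(0.075102, 0.468726) = 0.158874 rad, from sin θ sin δ cos φ₁ over cos δ − sin φ₁ sin φ₂.
Hence λ₂ = 6.123° + 9.103° = 15.226°.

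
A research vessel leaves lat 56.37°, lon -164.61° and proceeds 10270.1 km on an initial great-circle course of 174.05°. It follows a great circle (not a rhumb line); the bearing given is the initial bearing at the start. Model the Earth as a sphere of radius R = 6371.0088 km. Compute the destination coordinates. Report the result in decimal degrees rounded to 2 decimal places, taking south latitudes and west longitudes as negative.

The arc subtends δ = 10270.1/6371.0088 = 1.612005 rad at the centre.
With φ₁ = 56.37° = 0.983842 rad and θ = 174.05° = 3.037746 rad:
sin φ₂ = sin φ₁ cos δ + cos φ₁ sin δ cos θ = (0.832631)(-0.041197) + (0.553828)(0.999151)(-0.994613) = -0.584679
φ₂ = asin(-0.584679) = -0.624484 rad = -35.78°.
For the longitude increment, Δλ = atan2( sin θ sin δ cos φ₁, cos δ − sin φ₁ sin φ₂ ) = atan2(0.057361, 0.445624) = 7.33°.
λ₂ = λ₁ + Δλ = -157.28°.

latitude -35.78°, longitude -157.28°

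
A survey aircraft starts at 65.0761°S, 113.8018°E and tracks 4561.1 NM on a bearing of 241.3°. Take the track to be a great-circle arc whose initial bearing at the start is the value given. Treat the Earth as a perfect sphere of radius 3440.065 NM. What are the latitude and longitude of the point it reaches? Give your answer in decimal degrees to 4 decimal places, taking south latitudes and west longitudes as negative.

δ = 4561.1/3440.065 = 1.325876 rad (75.9671°).
Converting: φ₁ = -1.135792 rad, θ = 4.211479 rad.
sin φ₂ = sin φ₁ cos δ + cos φ₁ sin δ cos θ = (-0.906868)(0.242479) + (0.421414)(0.970157)(-0.480223) = -0.416230
φ₂ = asin(-0.416230) = -0.429295 rad = -24.5968°.
Then Δλ = atan2(-0.358610, -0.134987) = -1.930808 rad, from sin θ sin δ cos φ₁ over cos δ − sin φ₁ sin φ₂.
Hence λ₂ = 113.8018° + -110.6272° = 3.1746°.

latitude -24.5968°, longitude 3.1746°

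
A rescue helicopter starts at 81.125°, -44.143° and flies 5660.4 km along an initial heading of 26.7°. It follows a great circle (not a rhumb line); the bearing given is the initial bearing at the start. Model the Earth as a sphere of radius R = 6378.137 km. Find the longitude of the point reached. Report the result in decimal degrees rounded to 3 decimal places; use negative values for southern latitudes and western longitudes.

δ = 5660.4/6378.137 = 0.887469 rad (50.8482°).
Converting: φ₁ = 1.415898 rad, θ = 0.466003 rad.
Applying the spherical law of cosines for sides, sin φ₂ = sin φ₁ cos δ + cos φ₁ sin δ cos θ = 0.730700, so φ₂ = 46.945°.
Δλ = atan2( sin θ sin δ cos φ₁ , cos δ − sin φ₁ sin φ₂ ) = atan2(0.053756, -0.090575) = 2.605965 rad = 149.311°.
Hence λ₂ = -44.143° + 149.311° = 105.168°.

longitude 105.168°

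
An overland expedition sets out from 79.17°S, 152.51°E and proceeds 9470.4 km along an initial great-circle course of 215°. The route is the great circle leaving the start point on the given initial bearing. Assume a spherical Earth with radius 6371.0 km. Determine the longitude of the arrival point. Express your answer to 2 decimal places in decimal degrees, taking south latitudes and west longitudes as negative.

longitude 8.54°

δ = 9470.4/6371 = 1.486486 rad (85.1694°).
With φ₁ = -79.17° = -1.381777 rad and θ = 215° = 3.752458 rad:
Destination latitude: φ₂ = arcsin( sin φ₁ cos δ + cos φ₁ sin δ cos θ ) = arcsin(-0.236079) = -13.66°.
Then Δλ = atan2(-0.107390, -0.147664) = -2.512806 rad, from sin θ sin δ cos φ₁ over cos δ − sin φ₁ sin φ₂.
λ₂ = 152.51° + -143.97° = 8.54°.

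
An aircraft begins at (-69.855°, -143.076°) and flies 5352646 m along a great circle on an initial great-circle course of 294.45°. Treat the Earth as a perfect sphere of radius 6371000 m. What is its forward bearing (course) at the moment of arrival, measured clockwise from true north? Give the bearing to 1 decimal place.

final bearing 338.5°

The arc subtends δ = 5352646/6371000 = 0.840158 rad at the centre.
Converting: φ₁ = -1.219200 rad, θ = 5.139122 rad.
sin φ₂ = sin φ₁ cos δ + cos φ₁ sin δ cos θ = (-0.938824)(0.667345) + (0.344397)(0.744749)(0.413899) = -0.520359
φ₂ = asin(-0.520359) = -0.547271 rad = -31.356°.
Then Δλ = atan2(-0.233488, 0.178820) = -0.917221 rad, from sin θ sin δ cos φ₁ over cos δ − sin φ₁ sin φ₂.
λ₂ = -143.076° + -52.553° = -195.629°, normalized to (−180°, 180°] → 164.371°.
The forward bearing on arrival equals the back-azimuth from the destination plus 180°.
Back-azimuth from P₂ (-31.4°, 164.4°) to P₁ (-69.9°, -143.1°), with Δλ' = λ₁ − λ₂ = -307.4°: atan2( sin Δλ' cos φ₁ , cos φ₂ sin φ₁ − sin φ₂ cos φ₁ cos Δλ' ) = 158.5°.
Final bearing = (158.5° + 180°) mod 360° = 338.5°.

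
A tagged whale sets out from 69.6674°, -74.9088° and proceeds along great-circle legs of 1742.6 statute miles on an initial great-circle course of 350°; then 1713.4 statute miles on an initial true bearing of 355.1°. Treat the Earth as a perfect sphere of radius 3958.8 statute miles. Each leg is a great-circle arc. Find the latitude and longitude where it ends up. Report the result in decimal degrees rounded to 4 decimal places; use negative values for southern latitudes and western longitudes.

latitude 71.3918°, longitude -25.3875°

Apply the spherical direct solution leg by leg, carrying full precision between legs.
Leg 1: from (69.6674°, -74.9088°), δ = 1742.6/3958.8 = 0.440184 rad, θ = 350° → φ = 83.7803°, λ = 148.1661°.
Leg 2: from (83.7803°, 148.1661°), δ = 1713.4/3958.8 = 0.432808 rad, θ = 355.1° → φ = 71.3918°, λ = -25.3875°.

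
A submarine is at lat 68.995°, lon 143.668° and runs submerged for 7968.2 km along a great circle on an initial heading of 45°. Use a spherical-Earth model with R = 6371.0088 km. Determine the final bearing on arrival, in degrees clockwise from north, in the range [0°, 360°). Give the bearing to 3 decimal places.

final bearing 162.551°

Angular distance δ = d/R = 7968.2 / 6371.0088 = 1.250697 rad.
With φ₁ = 68.995° = 1.204190 rad and θ = 45° = 0.785398 rad:
Applying the spherical law of cosines for sides, sin φ₂ = sin φ₁ cos δ + cos φ₁ sin δ cos θ = 0.534339, so φ₂ = 32.299°.
Then Δλ = atan2(0.240587, -0.184170) = 2.224146 rad, from sin θ sin δ cos φ₁ over cos δ − sin φ₁ sin φ₂.
λ₂ = 143.668° + 127.434° = 271.102°, normalized to (−180°, 180°] → -88.898°.
The forward bearing on arrival equals the back-azimuth from the destination plus 180°.
Back-azimuth from P₂ (32.299°, -88.898°) to P₁ (68.995°, 143.668°), with Δλ' = λ₁ − λ₂ = 232.566°: atan2( sin Δλ' cos φ₁ , cos φ₂ sin φ₁ − sin φ₂ cos φ₁ cos Δλ' ) = 342.551°.
Final bearing = (342.551° + 180°) mod 360° = 162.551°.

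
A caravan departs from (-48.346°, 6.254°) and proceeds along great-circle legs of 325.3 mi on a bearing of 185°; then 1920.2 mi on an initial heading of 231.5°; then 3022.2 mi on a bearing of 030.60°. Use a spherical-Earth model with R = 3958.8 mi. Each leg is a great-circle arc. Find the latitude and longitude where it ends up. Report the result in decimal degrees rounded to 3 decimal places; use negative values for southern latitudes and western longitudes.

Apply the spherical direct solution leg by leg, carrying full precision between legs.
Leg 1: from (-48.346°, 6.254°), δ = 325.3/3958.8 = 0.082171 rad, θ = 185° → φ = -53.034°, λ = 5.572°.
Leg 2: from (-53.034°, 5.572°), δ = 1920.2/3958.8 = 0.485046 rad, θ = 231.5° → φ = -61.808°, λ = -44.995°.
Leg 3: from (-61.808°, -44.995°), δ = 3022.2/3958.8 = 0.763413 rad, θ = 30.6° → φ = -20.832°, λ = -22.874°.

latitude -20.832°, longitude -22.874°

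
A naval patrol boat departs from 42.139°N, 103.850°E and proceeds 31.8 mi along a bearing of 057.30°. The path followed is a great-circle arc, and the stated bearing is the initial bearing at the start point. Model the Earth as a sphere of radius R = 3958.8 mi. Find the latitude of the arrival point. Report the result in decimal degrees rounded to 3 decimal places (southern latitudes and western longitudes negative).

Central angle δ = d/R = 0.008033 rad.
Start latitude φ₁ = 0.735464 rad; initial bearing θ = 1.000074 rad.
Destination latitude: φ₂ = arcsin( sin φ₁ cos δ + cos φ₁ sin δ cos θ ) = arcsin(0.674128) = 42.386°.
For the longitude increment, Δλ = atan2( sin θ sin δ cos φ₁, cos δ − sin φ₁ sin φ₂ ) = atan2(0.005012, 0.547674) = 0.524°.
λ₂ = 103.850° + 0.524° = 104.374°.

latitude 42.386°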